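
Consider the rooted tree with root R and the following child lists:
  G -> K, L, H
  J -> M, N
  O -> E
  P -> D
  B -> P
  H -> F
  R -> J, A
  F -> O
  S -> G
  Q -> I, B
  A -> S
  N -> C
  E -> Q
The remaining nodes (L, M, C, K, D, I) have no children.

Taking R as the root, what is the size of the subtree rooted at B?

3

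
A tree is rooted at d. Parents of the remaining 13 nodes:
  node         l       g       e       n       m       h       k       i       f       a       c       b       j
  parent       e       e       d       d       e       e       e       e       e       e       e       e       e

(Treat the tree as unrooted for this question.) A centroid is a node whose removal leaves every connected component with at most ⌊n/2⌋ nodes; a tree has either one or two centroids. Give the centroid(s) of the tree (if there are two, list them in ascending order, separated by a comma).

e

Removing e splits the tree into components of sizes 2, 1, 1, 1, 1, 1, 1, 1, 1, 1, 1, 1; the largest is 2 ≤ ⌊14/2⌋ = 7.
No neighbour of e does as well, so e is the unique centroid.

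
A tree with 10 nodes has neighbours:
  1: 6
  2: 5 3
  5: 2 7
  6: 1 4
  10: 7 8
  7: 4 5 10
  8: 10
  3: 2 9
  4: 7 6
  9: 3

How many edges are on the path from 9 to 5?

3

The path is 9–3–2–5, which has 3 edges.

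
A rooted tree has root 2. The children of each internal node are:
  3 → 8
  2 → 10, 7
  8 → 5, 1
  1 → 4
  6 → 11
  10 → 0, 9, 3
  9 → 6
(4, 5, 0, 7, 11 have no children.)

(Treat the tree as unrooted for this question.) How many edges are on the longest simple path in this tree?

7

A longest path is 11 - 6 - 9 - 10 - 3 - 8 - 1 - 4, with 7 edges.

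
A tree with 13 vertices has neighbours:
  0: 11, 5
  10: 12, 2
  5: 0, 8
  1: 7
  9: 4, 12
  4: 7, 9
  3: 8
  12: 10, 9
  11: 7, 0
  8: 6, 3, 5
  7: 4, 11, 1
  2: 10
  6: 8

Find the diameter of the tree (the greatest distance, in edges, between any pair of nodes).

10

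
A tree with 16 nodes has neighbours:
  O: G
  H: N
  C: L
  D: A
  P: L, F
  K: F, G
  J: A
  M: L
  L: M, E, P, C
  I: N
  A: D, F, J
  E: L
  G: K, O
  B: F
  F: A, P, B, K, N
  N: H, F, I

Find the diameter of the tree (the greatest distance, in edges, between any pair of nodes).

6

BFS from O reaches E last, at distance 6; BFS from E confirms no node is farther.
Path: O-G-K-F-P-L-E.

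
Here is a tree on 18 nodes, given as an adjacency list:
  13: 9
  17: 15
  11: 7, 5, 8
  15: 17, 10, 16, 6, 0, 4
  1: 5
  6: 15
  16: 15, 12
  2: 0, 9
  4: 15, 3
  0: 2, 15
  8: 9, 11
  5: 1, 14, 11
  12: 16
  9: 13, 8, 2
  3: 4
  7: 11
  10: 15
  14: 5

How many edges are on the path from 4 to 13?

5

Walking from 4: 4 - 15 - 0 - 2 - 9 - 13. Length 5.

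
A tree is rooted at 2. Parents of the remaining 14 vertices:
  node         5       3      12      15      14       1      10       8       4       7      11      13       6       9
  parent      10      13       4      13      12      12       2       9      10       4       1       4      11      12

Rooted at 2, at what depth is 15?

4

Climbing from 15 to the root: 15 → 13 → 4 → 10 → 2. That's 4 steps.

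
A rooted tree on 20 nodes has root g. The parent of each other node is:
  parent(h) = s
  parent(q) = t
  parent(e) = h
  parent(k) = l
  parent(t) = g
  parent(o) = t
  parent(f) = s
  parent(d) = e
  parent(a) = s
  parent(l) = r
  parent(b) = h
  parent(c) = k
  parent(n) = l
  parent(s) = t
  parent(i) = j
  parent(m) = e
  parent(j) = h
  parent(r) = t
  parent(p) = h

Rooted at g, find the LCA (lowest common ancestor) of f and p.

s

Path f→root: f s t g; path p→root: p h s t g.
First common node: s.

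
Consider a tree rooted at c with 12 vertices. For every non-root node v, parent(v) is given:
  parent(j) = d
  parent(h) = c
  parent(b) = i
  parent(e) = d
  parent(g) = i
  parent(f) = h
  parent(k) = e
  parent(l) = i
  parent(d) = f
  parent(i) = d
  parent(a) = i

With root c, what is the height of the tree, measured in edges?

5

The longest root-to-leaf path is c → h → f → d → i → a (5 edges).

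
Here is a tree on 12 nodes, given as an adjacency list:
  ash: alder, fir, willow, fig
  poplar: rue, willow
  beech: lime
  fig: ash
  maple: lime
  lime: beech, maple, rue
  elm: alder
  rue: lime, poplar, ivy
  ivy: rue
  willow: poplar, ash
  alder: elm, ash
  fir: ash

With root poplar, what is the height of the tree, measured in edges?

elm sits deepest: poplar → willow → ash → alder → elm — 4 edges from the root.

4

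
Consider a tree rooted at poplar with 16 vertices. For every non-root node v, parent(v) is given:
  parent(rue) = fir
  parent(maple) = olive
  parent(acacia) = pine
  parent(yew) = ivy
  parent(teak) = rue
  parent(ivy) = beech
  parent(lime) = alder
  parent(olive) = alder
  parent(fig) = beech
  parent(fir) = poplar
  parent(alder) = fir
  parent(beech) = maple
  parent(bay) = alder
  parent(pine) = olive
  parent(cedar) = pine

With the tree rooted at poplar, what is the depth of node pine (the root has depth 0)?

Path from poplar to pine: poplar–fir–alder–olive–pine, which has 4 edges.

4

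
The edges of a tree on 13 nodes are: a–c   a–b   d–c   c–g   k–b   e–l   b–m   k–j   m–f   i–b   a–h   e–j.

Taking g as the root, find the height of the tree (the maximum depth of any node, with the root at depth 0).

7

A deepest node is l, reached by g-c-a-b-k-j-e-l.
That path has 7 edges, so the height is 7.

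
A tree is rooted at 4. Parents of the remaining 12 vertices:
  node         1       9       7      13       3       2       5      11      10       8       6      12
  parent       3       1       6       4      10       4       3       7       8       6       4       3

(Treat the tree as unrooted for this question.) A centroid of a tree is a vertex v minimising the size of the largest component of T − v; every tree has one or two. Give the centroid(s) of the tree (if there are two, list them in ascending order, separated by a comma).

8

Delete 8: the remaining components have sizes 6, 6. Max 6 ≤ 6, so 8 is a centroid.
Every other node leaves some component of size > 6, so the centroid is unique.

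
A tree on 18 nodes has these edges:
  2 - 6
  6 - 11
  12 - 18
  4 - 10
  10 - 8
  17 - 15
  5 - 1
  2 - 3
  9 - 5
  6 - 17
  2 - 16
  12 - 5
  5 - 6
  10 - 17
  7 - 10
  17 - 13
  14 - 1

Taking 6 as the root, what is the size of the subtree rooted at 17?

The subtree rooted at 17 contains: 17, 10, 15, 13, 7, 4, 8 — 7 nodes.

7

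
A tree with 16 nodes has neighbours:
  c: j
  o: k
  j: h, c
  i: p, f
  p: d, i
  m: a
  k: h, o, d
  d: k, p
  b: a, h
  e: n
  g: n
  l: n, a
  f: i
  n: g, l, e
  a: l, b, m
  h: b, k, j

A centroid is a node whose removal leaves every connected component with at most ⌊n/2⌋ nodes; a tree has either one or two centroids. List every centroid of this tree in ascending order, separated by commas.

Delete h: the remaining components have sizes 7, 6, 2. Max 7 ≤ 8, so h is a centroid.
No neighbour of h does as well, so h is the unique centroid.

h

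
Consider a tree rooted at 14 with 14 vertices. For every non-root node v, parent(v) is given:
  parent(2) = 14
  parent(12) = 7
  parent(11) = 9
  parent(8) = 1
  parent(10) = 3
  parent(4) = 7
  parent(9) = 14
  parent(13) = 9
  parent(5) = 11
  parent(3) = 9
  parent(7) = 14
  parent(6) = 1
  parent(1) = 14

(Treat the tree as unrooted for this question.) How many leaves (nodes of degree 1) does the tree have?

8

The leaves are 2, 4, 5, 6, 8, 10, 12, 13.
That is 8 leaves.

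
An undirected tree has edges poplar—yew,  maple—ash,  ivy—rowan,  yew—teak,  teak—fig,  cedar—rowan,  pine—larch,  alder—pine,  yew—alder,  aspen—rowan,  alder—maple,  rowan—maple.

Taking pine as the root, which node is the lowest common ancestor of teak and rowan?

alder

Ancestors of teak (toward the root): teak, yew, alder, pine.
Ancestors of rowan: rowan, maple, alder, pine.
The deepest node appearing in both lists is alder.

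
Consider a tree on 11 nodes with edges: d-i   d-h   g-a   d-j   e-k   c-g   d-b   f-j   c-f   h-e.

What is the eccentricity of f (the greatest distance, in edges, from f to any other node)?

Distances from f peak at 5, attained at k.
f–j–d–h–e–k

5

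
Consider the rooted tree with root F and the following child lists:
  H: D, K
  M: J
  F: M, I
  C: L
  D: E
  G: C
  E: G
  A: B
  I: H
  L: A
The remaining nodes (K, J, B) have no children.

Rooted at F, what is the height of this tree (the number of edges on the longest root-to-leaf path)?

9

The longest root-to-leaf path is F → I → H → D → E → G → C → L → A → B (9 edges).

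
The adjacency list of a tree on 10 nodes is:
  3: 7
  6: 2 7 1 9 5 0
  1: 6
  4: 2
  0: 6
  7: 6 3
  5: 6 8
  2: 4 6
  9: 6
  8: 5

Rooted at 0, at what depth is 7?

0 → 6 → 7 — 2 edges.

2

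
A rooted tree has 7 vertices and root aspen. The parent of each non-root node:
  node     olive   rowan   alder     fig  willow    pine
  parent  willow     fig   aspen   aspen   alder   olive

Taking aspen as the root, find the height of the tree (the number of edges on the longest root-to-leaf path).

4

pine sits deepest: aspen → alder → willow → olive → pine — 4 edges from the root.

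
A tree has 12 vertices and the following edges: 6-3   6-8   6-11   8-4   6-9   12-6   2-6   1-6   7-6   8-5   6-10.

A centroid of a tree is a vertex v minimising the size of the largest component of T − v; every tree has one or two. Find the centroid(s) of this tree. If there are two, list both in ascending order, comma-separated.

6

Delete 6: the remaining components have sizes 3, 1, 1, 1, 1, 1, 1, 1, 1. Max 3 ≤ 6, so 6 is a centroid.
Every other node leaves some component of size > 6, so the centroid is unique.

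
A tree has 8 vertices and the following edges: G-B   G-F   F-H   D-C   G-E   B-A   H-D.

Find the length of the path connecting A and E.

Walking from A: A–B–G–E. Length 3.

3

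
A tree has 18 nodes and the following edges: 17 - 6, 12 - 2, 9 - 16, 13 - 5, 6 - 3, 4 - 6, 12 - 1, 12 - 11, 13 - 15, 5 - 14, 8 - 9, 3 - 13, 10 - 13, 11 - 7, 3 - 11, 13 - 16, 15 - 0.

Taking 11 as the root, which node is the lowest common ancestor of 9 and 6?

Path 9→root: 9 16 13 3 11; path 6→root: 6 3 11.
First common node: 3.

3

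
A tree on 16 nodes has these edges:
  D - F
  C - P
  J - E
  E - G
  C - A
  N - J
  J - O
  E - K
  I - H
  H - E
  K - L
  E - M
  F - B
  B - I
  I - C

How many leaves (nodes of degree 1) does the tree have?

Exactly 8 nodes have a single neighbour: A, D, G, L, M, N, O, P.

8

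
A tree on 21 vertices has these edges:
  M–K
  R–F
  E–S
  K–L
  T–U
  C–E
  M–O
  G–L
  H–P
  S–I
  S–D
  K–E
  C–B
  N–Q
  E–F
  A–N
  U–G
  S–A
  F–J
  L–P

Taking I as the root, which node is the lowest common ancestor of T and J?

Ancestors of T (toward the root): T, U, G, L, K, E, S, I.
Ancestors of J: J, F, E, S, I.
The deepest node appearing in both lists is E.

E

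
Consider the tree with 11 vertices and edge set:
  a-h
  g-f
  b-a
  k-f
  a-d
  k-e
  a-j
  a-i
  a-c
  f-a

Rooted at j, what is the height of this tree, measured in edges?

4

A deepest node is e, reached by j → a → f → k → e.
That path has 4 edges, so the height is 4.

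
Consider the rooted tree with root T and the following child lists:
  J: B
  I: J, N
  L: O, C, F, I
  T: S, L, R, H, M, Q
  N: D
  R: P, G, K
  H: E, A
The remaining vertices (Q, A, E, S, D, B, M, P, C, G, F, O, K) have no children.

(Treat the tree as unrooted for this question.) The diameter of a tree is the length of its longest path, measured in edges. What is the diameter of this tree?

6

A longest path is K-R-T-L-I-N-D, with 6 edges.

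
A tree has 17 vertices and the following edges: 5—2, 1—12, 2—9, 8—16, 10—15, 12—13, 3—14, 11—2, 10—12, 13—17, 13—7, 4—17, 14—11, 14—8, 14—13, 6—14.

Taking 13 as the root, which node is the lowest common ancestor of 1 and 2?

Path 1→root: 1 12 13; path 2→root: 2 11 14 13.
First common node: 13.

13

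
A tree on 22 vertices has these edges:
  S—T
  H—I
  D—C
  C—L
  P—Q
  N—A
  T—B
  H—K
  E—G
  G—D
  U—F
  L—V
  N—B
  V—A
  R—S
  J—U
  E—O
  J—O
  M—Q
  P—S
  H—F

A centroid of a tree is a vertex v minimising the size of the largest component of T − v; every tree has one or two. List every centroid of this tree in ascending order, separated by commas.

Removing C splits the tree into components of sizes 11, 10; the largest is 11 ≤ ⌊22/2⌋ = 11.
L is adjacent to C and is also a centroid (the largest component after removing it is likewise 11).

C, L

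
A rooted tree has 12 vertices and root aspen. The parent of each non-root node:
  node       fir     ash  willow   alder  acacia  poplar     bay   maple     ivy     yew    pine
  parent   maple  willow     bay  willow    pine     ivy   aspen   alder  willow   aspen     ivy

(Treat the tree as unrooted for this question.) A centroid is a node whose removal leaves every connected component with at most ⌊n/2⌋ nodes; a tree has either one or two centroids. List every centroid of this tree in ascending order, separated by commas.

Removing willow splits the tree into components of sizes 4, 3, 3, 1; the largest is 4 ≤ ⌊12/2⌋ = 6.
No neighbour of willow does as well, so willow is the unique centroid.

willow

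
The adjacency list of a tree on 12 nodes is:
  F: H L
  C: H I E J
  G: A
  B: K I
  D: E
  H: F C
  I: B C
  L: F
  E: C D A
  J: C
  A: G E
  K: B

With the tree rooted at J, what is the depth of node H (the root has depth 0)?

Climbing from H to the root: H – C – J. That's 2 steps.

2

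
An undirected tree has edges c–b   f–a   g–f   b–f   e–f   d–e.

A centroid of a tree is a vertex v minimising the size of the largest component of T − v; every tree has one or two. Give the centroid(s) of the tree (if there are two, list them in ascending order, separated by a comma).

f

Removing f splits the tree into components of sizes 2, 2, 1, 1; the largest is 2 ≤ ⌊7/2⌋ = 3.
Every other node leaves some component of size > 3, so the centroid is unique.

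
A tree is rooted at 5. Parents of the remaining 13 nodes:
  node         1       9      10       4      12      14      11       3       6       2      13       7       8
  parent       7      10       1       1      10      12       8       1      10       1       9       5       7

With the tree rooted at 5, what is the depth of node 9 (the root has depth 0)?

5 – 7 – 1 – 10 – 9 — 4 edges.

4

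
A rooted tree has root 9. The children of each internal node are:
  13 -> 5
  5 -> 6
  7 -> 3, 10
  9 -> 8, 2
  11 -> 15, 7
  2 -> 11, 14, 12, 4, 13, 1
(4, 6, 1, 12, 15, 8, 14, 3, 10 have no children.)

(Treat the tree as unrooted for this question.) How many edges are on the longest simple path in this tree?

Starting from 3, a farthest node is 6 at distance 6.
One longest path: 3 - 7 - 11 - 2 - 13 - 5 - 6.
So the diameter is 6.

6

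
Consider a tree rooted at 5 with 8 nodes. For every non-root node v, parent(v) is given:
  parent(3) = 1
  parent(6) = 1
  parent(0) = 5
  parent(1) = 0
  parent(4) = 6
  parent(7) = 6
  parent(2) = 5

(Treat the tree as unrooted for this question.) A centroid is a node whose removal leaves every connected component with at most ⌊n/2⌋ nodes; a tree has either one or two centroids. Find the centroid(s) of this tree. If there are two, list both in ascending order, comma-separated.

1

Removing 1 splits the tree into components of sizes 3, 3, 1; the largest is 3 ≤ ⌊8/2⌋ = 4.
No neighbour of 1 does as well, so 1 is the unique centroid.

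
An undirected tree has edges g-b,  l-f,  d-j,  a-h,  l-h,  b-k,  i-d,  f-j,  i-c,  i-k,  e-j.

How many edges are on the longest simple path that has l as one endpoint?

7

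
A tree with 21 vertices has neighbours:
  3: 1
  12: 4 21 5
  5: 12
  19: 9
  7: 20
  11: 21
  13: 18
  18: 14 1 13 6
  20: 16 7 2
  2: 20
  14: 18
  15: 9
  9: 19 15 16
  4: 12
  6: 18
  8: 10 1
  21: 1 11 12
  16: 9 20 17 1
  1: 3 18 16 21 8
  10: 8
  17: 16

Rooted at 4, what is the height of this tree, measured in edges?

The longest root-to-leaf path is 4 – 12 – 21 – 1 – 16 – 20 – 7 (6 edges).

6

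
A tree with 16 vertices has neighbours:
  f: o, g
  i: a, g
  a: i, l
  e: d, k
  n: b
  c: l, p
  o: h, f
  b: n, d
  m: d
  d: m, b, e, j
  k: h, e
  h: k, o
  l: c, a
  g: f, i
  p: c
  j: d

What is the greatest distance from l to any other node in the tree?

Distances from l peak at 11, attained at n.
l – a – i – g – f – o – h – k – e – d – b – n

11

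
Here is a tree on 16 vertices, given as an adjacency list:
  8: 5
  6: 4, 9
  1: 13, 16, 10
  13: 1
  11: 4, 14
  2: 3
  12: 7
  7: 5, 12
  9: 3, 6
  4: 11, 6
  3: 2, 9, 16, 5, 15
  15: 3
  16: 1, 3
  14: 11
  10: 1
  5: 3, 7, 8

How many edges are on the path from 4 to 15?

4

Walking from 4: 4–6–9–3–15. Length 4.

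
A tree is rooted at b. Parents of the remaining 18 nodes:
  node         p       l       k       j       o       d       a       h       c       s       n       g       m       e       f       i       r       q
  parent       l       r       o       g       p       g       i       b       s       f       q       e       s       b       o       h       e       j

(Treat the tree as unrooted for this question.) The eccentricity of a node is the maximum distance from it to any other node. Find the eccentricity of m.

11

A farthest node from m is a (n also at distance 11).
The path m–s–f–o–p–l–r–e–b–h–i–a has 11 edges.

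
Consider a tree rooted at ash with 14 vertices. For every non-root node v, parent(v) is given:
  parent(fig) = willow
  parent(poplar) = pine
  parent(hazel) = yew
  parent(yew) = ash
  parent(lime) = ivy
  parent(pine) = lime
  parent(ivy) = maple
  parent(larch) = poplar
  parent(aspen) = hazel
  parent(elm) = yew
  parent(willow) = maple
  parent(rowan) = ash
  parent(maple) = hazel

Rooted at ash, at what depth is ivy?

4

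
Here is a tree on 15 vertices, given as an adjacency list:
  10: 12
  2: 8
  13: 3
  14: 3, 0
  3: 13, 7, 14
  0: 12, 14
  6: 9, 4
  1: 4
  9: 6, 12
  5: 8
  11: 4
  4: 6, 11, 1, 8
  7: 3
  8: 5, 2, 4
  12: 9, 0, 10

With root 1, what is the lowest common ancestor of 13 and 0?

0

Path 13→root: 13 3 14 0 12 9 6 4 1; path 0→root: 0 12 9 6 4 1.
First common node: 0.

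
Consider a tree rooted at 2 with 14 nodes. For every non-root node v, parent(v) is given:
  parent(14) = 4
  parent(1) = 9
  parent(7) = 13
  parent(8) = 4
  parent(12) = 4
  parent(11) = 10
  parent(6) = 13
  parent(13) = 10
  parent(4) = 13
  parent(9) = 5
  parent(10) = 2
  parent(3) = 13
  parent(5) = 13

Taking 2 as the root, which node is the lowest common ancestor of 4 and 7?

13

4's ancestor chain is 4, 13, 10, 2 and 7's is 7, 13, 10, 2; they first meet at 13.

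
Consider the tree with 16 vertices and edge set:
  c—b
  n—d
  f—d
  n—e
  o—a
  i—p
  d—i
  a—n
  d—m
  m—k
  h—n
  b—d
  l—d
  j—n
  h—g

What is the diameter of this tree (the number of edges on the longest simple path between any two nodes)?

5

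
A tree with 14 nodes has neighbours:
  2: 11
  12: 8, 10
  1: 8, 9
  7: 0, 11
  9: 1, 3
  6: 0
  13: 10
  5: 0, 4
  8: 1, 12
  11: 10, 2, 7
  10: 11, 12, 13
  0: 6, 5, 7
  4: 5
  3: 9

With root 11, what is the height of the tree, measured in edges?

The longest root-to-leaf path is 11 → 10 → 12 → 8 → 1 → 9 → 3 (6 edges).

6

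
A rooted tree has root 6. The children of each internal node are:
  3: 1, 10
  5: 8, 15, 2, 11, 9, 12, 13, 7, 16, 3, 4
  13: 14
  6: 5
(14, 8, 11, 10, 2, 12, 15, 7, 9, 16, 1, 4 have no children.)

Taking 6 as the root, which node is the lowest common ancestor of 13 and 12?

5

Path 13→root: 13 5 6; path 12→root: 12 5 6.
First common node: 5.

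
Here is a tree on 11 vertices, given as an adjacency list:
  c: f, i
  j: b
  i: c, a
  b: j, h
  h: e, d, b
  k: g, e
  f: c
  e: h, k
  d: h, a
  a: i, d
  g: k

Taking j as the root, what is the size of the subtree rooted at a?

Descendants of a (including itself): a, i, c, f. That's 4.

4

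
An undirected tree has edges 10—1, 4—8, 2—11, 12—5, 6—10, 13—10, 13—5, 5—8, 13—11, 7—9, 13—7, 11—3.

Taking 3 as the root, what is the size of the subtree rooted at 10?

Descendants of 10 (including itself): 10, 6, 1. That's 3.

3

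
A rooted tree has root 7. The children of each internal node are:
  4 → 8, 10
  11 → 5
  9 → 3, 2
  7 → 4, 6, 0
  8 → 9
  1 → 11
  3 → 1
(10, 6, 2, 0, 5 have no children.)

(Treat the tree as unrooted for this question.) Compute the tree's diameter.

8

Starting from 0, a farthest node is 5 at distance 8.
One longest path: 0-7-4-8-9-3-1-11-5.
So the diameter is 8.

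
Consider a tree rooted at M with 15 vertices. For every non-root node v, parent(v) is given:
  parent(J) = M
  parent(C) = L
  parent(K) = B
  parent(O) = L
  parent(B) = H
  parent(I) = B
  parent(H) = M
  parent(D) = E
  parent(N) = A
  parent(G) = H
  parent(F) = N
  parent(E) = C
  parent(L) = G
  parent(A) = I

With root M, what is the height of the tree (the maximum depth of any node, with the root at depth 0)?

The longest root-to-leaf path is M → H → B → I → A → N → F (6 edges).

6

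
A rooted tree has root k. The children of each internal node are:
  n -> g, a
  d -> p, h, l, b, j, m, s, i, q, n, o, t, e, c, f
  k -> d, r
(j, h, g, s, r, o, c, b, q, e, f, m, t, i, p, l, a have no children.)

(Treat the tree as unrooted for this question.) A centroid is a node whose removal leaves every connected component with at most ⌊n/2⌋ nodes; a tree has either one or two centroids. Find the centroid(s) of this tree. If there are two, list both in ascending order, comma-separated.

Delete d: the remaining components have sizes 3, 2, 1, 1, 1, 1, 1, 1, 1, 1, 1, 1, 1, 1, 1, 1. Max 3 ≤ 10, so d is a centroid.
No neighbour of d does as well, so d is the unique centroid.

d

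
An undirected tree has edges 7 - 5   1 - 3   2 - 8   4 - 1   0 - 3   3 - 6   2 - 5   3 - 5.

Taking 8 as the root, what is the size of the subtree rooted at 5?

7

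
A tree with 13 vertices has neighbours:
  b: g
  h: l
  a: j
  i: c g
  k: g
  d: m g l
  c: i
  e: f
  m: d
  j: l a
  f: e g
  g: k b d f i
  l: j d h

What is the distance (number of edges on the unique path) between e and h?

5

The path is e – f – g – d – l – h, which has 5 edges.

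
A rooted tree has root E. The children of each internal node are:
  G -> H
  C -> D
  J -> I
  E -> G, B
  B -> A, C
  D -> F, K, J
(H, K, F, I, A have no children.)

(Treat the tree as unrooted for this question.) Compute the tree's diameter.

7

A longest path is H – G – E – B – C – D – J – I, with 7 edges.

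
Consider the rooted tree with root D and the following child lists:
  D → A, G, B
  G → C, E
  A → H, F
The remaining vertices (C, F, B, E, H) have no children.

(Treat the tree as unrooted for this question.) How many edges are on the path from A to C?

A – D – G – C: 3 edges.

3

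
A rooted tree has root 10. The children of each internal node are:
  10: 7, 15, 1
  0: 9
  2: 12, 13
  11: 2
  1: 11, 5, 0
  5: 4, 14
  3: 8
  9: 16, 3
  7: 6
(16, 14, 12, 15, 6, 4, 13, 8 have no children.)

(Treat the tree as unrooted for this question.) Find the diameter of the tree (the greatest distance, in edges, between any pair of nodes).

Starting from 8, a farthest node is 6 at distance 7.
One longest path: 8 – 3 – 9 – 0 – 1 – 10 – 7 – 6.
So the diameter is 7.

7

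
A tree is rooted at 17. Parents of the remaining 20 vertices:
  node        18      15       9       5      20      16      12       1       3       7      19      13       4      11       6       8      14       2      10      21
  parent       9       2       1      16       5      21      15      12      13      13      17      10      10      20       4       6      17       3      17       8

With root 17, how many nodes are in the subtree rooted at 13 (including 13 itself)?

9

13's subtree: {13, 3, 7, 2, 15, 12, 1, 9, 18}, size 9.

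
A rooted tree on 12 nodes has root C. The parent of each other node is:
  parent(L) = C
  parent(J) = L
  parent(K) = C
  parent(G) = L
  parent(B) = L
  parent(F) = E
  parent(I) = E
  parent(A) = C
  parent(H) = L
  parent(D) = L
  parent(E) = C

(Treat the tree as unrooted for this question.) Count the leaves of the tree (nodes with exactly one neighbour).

9

Degree-1 nodes: A, B, D, F, G, H, I, J, K — 9 of them.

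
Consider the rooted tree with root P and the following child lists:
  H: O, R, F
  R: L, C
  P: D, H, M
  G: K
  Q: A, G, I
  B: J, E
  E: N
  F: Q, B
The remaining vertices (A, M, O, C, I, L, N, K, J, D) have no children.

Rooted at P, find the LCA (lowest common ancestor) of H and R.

Ancestors of H (toward the root): H, P.
Ancestors of R: R, H, P.
The deepest node appearing in both lists is H.

H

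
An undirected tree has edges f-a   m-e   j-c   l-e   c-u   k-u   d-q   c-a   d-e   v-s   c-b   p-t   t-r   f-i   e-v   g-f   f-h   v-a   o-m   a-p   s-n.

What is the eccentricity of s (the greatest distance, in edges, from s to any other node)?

5

A farthest node from s is r (k also at distance 5).
The path s–v–a–p–t–r has 5 edges.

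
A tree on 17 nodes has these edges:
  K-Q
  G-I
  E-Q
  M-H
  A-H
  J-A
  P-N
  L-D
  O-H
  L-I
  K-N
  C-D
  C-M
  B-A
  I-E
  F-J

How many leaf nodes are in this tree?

5

Exactly 5 nodes have a single neighbour: B, F, G, O, P.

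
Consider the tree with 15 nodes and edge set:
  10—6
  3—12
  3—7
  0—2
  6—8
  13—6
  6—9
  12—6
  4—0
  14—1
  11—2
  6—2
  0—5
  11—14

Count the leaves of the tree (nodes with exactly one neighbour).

8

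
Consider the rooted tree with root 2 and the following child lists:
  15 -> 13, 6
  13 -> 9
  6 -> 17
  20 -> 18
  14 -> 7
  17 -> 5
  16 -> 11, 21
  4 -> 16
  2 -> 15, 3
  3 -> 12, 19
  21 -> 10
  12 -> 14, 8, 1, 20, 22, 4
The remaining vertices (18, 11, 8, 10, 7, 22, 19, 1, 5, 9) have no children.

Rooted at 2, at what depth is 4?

Climbing from 4 to the root: 4–12–3–2. That's 3 steps.

3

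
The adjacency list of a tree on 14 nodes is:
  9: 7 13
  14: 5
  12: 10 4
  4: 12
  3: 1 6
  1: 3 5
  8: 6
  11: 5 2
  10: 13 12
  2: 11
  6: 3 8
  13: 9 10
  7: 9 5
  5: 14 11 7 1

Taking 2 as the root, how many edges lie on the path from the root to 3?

Climbing from 3 to the root: 3–1–5–11–2. That's 4 steps.

4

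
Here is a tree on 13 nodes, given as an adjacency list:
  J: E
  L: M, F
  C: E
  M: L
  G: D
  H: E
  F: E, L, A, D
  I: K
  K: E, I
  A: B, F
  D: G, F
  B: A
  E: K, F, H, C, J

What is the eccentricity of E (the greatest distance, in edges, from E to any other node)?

3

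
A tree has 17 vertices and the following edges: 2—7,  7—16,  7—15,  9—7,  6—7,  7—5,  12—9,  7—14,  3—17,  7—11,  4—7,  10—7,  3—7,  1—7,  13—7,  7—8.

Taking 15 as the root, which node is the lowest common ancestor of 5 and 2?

Path 5→root: 5 7 15; path 2→root: 2 7 15.
First common node: 7.

7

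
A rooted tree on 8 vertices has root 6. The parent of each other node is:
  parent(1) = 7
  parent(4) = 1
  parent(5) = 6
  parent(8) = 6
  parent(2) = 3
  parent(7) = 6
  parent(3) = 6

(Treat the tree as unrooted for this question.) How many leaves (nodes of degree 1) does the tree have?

4

Exactly 4 nodes have a single neighbour: 2, 4, 5, 8.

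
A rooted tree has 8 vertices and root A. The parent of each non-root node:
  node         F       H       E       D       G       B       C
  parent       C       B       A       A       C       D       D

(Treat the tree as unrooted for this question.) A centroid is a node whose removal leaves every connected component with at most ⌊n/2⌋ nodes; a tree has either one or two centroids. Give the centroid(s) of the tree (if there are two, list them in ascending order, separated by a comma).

Removing D splits the tree into components of sizes 3, 2, 2; the largest is 3 ≤ ⌊8/2⌋ = 4.
Every other node leaves some component of size > 4, so the centroid is unique.

D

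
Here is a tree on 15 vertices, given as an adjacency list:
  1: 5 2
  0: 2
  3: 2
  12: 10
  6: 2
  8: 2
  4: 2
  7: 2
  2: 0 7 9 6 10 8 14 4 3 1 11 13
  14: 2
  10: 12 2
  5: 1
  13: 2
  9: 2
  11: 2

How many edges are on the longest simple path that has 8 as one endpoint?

3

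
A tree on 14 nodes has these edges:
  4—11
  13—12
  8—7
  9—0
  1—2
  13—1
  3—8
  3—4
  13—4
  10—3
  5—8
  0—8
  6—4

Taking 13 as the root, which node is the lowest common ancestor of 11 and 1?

11's ancestor chain is 11, 4, 13 and 1's is 1, 13; they first meet at 13.

13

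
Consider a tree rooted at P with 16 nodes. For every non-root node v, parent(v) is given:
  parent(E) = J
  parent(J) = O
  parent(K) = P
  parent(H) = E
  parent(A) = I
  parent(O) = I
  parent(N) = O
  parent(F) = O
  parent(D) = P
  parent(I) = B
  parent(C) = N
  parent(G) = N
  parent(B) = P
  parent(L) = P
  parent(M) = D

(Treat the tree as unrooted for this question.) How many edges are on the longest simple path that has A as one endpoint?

5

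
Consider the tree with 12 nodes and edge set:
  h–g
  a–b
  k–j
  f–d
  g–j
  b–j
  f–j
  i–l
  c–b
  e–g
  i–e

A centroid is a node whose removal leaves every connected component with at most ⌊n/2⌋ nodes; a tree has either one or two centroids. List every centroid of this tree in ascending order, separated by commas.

j

If j is removed the pieces have sizes 5, 3, 2, 1, all ≤ ⌊12/2⌋ = 6.
No neighbour of j does as well, so j is the unique centroid.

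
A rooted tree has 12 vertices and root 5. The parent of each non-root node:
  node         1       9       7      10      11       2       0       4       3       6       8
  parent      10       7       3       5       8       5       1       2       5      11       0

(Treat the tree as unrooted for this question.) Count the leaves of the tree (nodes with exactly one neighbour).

3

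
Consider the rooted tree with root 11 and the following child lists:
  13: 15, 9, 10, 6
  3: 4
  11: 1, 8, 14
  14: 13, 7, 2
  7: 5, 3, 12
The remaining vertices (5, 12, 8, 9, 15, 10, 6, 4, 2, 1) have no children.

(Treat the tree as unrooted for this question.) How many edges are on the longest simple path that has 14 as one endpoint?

3

A farthest node from 14 is 4.
The path 14–7–3–4 has 3 edges.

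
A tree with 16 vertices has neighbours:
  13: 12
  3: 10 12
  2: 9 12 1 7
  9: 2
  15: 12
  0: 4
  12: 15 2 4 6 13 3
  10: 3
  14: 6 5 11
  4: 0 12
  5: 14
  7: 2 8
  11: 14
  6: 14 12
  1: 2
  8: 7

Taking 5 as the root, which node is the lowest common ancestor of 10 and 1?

12

Ancestors of 10 (toward the root): 10, 3, 12, 6, 14, 5.
Ancestors of 1: 1, 2, 12, 6, 14, 5.
The deepest node appearing in both lists is 12.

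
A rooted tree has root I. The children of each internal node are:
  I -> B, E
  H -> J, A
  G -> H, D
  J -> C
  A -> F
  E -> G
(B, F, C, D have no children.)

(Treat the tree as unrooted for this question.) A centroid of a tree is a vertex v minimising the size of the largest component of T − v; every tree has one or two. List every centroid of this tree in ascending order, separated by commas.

G, H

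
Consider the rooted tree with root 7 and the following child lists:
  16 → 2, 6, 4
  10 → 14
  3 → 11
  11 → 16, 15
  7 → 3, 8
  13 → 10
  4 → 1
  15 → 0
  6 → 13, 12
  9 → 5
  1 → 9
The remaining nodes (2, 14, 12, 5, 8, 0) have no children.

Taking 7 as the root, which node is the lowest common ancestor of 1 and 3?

3

Path 1→root: 1 4 16 11 3 7; path 3→root: 3 7.
First common node: 3.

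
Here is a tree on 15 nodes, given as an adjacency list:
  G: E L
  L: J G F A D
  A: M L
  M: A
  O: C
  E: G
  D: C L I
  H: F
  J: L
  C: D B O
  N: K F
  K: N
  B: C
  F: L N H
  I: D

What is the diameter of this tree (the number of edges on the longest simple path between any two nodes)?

6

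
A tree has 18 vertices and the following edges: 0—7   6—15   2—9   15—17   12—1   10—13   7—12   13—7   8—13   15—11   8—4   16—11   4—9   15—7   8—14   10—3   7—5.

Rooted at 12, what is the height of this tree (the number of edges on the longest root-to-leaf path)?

6

The longest root-to-leaf path is 12–7–13–8–4–9–2 (6 edges).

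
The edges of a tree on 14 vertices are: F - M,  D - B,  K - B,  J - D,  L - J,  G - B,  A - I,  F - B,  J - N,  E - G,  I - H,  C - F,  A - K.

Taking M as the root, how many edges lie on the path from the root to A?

4

Climbing from A to the root: A – K – B – F – M. That's 4 steps.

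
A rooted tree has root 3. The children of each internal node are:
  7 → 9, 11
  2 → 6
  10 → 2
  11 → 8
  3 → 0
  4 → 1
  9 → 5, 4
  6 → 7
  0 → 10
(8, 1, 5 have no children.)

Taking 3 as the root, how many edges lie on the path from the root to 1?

3–0–10–2–6–7–9–4–1 — 8 edges.

8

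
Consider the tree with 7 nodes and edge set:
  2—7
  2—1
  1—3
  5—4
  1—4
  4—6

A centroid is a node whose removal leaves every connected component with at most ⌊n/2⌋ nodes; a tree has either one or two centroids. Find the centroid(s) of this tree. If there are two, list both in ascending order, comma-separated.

1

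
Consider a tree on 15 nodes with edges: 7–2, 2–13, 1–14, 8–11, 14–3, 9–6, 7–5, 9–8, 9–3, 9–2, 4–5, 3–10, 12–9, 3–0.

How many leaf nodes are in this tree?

8

The leaves are 0, 1, 4, 6, 10, 11, 12, 13.
That is 8 leaves.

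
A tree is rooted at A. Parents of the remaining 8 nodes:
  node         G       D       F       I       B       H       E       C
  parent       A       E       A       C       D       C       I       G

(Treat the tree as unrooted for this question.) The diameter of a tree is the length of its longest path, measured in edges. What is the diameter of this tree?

BFS from B reaches F last, at distance 7; BFS from F confirms no node is farther.
Path: B – D – E – I – C – G – A – F.

7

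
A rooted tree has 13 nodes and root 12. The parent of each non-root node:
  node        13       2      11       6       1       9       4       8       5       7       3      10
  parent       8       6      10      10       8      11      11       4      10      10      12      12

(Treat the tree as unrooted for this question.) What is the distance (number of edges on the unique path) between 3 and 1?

Walking from 3: 3 - 12 - 10 - 11 - 4 - 8 - 1. Length 6.

6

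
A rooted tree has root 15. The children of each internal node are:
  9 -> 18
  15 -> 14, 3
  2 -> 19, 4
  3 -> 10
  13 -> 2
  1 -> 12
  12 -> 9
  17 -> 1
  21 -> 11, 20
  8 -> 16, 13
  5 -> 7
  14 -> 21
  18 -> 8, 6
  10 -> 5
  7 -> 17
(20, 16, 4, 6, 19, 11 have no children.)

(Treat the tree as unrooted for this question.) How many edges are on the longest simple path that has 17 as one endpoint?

8

The node farthest from 17 is 4 (19, 11, 20 also at distance 8), via 17-1-12-9-18-8-13-2-4 — 8 edges.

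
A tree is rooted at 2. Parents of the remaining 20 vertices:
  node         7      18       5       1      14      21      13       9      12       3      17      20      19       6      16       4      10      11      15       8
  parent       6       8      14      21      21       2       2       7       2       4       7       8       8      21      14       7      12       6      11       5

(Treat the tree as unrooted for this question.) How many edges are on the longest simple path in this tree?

8

A longest path is 3 – 4 – 7 – 6 – 21 – 14 – 5 – 8 – 19, with 8 edges.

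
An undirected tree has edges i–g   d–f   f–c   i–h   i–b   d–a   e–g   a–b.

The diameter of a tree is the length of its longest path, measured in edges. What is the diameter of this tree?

7

BFS from e reaches c last, at distance 7; BFS from c confirms no node is farther.
Path: e–g–i–b–a–d–f–c.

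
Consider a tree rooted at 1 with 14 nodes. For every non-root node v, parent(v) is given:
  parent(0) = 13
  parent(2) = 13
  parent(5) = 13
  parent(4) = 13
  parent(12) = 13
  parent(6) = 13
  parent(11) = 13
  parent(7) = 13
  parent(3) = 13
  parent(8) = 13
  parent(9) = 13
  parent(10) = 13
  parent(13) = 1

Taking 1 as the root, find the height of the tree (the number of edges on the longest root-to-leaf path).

A deepest node is 6, reached by 1–13–6.
That path has 2 edges, so the height is 2.

2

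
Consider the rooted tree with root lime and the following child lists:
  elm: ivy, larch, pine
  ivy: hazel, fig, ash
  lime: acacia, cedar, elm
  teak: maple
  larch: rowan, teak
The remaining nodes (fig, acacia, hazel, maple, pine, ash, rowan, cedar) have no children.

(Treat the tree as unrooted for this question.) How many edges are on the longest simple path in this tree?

5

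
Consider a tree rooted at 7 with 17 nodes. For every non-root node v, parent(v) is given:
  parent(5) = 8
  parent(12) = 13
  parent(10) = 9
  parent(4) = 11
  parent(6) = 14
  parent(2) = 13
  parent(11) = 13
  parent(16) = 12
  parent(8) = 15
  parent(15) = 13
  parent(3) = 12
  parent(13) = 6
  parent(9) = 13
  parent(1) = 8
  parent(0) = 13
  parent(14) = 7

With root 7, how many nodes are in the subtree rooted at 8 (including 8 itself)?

3

8's subtree: {8, 5, 1}, size 3.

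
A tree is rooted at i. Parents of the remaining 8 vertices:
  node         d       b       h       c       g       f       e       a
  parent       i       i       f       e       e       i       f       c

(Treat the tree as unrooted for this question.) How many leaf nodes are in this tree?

5

Degree-1 nodes: a, b, d, g, h — 5 of them.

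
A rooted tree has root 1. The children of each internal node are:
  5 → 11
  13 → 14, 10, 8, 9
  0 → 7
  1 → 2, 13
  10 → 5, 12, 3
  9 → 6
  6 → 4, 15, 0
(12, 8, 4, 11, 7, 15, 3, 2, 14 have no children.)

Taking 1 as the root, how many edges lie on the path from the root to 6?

3

Climbing from 6 to the root: 6–9–13–1. That's 3 steps.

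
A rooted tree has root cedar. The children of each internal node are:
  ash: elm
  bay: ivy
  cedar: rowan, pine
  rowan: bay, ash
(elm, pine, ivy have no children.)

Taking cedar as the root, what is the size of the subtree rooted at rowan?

5

The subtree rooted at rowan contains: rowan, ash, bay, elm, ivy — 5 nodes.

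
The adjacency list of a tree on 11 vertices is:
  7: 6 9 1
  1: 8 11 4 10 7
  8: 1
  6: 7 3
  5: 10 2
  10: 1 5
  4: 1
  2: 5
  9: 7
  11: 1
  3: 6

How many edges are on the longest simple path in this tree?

6

A longest path is 2-5-10-1-7-6-3, with 6 edges.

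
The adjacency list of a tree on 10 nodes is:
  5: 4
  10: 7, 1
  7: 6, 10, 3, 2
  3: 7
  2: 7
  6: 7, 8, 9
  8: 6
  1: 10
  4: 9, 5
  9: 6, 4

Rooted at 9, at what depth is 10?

3

9 – 6 – 7 – 10 — 3 edges.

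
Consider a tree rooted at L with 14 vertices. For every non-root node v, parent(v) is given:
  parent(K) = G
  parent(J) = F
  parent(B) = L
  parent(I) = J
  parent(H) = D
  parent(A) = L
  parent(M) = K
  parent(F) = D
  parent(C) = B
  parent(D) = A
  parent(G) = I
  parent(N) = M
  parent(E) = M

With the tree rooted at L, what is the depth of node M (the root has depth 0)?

L–A–D–F–J–I–G–K–M — 8 edges.

8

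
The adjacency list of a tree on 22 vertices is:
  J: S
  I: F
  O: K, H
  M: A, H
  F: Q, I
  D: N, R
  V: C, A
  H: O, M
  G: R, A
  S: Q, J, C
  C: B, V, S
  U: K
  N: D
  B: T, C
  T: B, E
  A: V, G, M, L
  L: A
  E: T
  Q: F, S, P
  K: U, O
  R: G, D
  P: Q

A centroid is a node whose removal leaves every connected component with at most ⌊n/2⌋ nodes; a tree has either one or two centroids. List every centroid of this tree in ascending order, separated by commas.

Removing A splits the tree into components of sizes 11, 5, 4, 1; the largest is 11 ≤ ⌊22/2⌋ = 11.
V is adjacent to A and is also a centroid (the largest component after removing it is likewise 11).

A, V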